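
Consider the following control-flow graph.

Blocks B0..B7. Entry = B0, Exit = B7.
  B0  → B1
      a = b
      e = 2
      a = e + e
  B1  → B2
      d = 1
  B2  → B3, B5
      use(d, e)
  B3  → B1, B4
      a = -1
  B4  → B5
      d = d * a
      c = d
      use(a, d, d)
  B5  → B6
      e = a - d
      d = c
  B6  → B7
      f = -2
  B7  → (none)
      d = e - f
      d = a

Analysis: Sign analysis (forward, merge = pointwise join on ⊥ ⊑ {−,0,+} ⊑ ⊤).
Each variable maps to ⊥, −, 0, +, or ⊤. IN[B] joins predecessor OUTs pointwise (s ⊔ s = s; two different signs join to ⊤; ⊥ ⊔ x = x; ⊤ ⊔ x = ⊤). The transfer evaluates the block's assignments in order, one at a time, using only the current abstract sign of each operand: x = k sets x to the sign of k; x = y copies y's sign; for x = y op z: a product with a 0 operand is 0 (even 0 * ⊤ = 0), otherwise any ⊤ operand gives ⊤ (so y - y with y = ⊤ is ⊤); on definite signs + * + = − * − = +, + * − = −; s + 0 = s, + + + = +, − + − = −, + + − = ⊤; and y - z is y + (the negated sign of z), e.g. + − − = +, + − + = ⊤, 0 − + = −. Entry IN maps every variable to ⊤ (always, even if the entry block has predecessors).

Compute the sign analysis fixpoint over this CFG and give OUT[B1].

Fixpoint table:
  B0: | IN=(all ⊤) | OUT={a:+, e:+; rest ⊤}
  B1: | IN={e:+; rest ⊤} | OUT={d:+, e:+; rest ⊤}
  B2: | IN={d:+, e:+; rest ⊤} | OUT={d:+, e:+; rest ⊤}
  B3: | IN={d:+, e:+; rest ⊤} | OUT={a:-, d:+, e:+; rest ⊤}
  B4: | IN={a:-, d:+, e:+; rest ⊤} | OUT={a:-, c:-, d:-, e:+; rest ⊤}
  B5: | IN={e:+; rest ⊤} | OUT=(all ⊤)
  B6: | IN=(all ⊤) | OUT={f:-; rest ⊤}
  B7: | IN={f:-; rest ⊤} | OUT={f:-; rest ⊤}

Merge at B1: IN[B1] = OUT[B0] ⊔ OUT[B3] = {a: ⊤, b: ⊤, c: ⊤, d: ⊤, e: +, f: ⊤}
Applying B1's transfer function to that IN value gives OUT[B1] (row B1 above).

Answer: {a: ⊤, b: ⊤, c: ⊤, d: +, e: +, f: ⊤}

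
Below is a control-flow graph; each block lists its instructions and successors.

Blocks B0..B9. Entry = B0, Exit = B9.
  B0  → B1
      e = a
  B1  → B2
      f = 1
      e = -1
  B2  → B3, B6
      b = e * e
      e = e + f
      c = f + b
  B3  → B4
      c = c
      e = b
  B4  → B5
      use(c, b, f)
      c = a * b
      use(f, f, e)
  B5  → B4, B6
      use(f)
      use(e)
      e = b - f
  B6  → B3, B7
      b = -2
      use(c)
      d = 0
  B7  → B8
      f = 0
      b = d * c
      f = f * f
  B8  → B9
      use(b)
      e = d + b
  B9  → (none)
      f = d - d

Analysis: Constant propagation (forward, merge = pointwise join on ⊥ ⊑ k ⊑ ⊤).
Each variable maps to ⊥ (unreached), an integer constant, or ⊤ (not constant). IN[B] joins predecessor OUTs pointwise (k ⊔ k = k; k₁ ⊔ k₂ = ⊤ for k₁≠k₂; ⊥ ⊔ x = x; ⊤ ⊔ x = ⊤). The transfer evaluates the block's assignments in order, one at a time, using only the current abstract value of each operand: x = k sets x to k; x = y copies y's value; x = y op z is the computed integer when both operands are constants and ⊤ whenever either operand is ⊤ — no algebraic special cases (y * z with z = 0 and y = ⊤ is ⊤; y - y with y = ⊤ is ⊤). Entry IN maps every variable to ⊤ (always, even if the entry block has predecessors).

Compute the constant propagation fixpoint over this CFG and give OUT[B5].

Answer: {a: ⊤, b: ⊤, c: ⊤, d: ⊤, e: ⊤, f: 1}

Derivation:
Converged values:
  B0:  IN=(all ⊤)  OUT=(all ⊤)
  B1:  IN=(all ⊤)  OUT={e:-1, f:1; rest ⊤}
  B2:  IN={e:-1, f:1; rest ⊤}  OUT={b:1, c:2, e:0, f:1; rest ⊤}
  B3:  IN={f:1; rest ⊤}  OUT={f:1; rest ⊤}
  B4:  IN={f:1; rest ⊤}  OUT={f:1; rest ⊤}
  B5:  IN={f:1; rest ⊤}  OUT={f:1; rest ⊤}
  B6:  IN={f:1; rest ⊤}  OUT={b:-2, d:0, f:1; rest ⊤}
  B7:  IN={b:-2, d:0, f:1; rest ⊤}  OUT={d:0, f:0; rest ⊤}
  B8:  IN={d:0, f:0; rest ⊤}  OUT={d:0, f:0; rest ⊤}
  B9:  IN={d:0, f:0; rest ⊤}  OUT={d:0, f:0; rest ⊤}

Merge at B5: IN[B5] = OUT[B4] = {a: ⊤, b: ⊤, c: ⊤, d: ⊤, e: ⊤, f: 1}
Applying B5's transfer function to that IN value gives OUT[B5] (row B5 above).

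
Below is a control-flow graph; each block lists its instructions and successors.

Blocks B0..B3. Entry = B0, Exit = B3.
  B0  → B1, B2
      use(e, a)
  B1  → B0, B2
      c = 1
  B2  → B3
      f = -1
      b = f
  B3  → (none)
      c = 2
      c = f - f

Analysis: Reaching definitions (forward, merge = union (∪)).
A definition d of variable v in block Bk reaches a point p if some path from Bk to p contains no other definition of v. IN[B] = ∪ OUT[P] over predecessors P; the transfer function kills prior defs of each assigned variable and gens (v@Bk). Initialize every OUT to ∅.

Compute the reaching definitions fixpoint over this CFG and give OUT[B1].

Answer: {c@B1}

Working:
Fixpoint table:
  B0: | IN={c@B1} | OUT={c@B1}
  B1: | IN={c@B1} | OUT={c@B1}
  B2: | IN={c@B1} | OUT={b@B2, c@B1, f@B2}
  B3: | IN={b@B2, c@B1, f@B2} | OUT={b@B2, c@B3, f@B2}

Merge at B1: IN[B1] = OUT[B0] = {c@B1}
Applying B1's transfer function to that IN value gives OUT[B1] (row B1 above).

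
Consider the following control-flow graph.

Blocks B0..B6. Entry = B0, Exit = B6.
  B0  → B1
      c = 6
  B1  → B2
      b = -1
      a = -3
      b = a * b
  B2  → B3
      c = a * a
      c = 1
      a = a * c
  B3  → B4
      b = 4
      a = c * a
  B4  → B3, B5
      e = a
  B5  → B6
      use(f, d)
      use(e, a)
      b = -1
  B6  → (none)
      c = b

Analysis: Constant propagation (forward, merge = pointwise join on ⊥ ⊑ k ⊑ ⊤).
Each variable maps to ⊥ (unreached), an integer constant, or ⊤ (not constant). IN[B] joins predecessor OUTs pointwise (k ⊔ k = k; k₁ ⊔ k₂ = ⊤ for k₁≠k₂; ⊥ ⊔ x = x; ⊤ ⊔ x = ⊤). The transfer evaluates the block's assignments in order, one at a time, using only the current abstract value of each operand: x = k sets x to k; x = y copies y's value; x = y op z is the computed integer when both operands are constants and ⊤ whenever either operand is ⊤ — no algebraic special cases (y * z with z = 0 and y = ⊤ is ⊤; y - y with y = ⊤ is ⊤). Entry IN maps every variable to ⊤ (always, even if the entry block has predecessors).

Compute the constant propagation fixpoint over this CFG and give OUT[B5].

Answer: {a: -3, b: -1, c: 1, d: ⊤, e: -3, f: ⊤}

Working:
Per-block solution:
  B0: | IN=(all ⊤) | OUT={c:6; rest ⊤}
  B1: | IN={c:6; rest ⊤} | OUT={a:-3, b:3, c:6; rest ⊤}
  B2: | IN={a:-3, b:3, c:6; rest ⊤} | OUT={a:-3, b:3, c:1; rest ⊤}
  B3: | IN={a:-3, c:1; rest ⊤} | OUT={a:-3, b:4, c:1; rest ⊤}
  B4: | IN={a:-3, b:4, c:1; rest ⊤} | OUT={a:-3, b:4, c:1, e:-3; rest ⊤}
  B5: | IN={a:-3, b:4, c:1, e:-3; rest ⊤} | OUT={a:-3, b:-1, c:1, e:-3; rest ⊤}
  B6: | IN={a:-3, b:-1, c:1, e:-3; rest ⊤} | OUT={a:-3, b:-1, c:-1, e:-3; rest ⊤}

Merge at B5: IN[B5] = OUT[B4] = {a: -3, b: 4, c: 1, d: ⊤, e: -3, f: ⊤}
Applying B5's transfer function to that IN value gives OUT[B5] (row B5 above).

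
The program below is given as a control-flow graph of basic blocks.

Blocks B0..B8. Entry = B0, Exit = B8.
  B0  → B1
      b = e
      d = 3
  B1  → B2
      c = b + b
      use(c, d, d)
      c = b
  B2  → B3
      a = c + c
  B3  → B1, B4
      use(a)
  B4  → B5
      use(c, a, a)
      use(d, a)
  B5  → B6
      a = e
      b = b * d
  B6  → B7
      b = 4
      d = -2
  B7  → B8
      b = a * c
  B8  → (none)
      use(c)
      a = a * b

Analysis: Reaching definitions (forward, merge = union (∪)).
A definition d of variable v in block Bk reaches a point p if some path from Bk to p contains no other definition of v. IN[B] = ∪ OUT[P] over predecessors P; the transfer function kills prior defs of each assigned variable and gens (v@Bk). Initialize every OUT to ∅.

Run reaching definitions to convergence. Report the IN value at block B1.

Answer: {a@B2, b@B0, c@B1, d@B0}

Derivation:
Fixpoint table:
  B0:   IN={}   OUT={b@B0, d@B0}
  B1:   IN={a@B2, b@B0, c@B1, d@B0}   OUT={a@B2, b@B0, c@B1, d@B0}
  B2:   IN={a@B2, b@B0, c@B1, d@B0}   OUT={a@B2, b@B0, c@B1, d@B0}
  B3:   IN={a@B2, b@B0, c@B1, d@B0}   OUT={a@B2, b@B0, c@B1, d@B0}
  B4:   IN={a@B2, b@B0, c@B1, d@B0}   OUT={a@B2, b@B0, c@B1, d@B0}
  B5:   IN={a@B2, b@B0, c@B1, d@B0}   OUT={a@B5, b@B5, c@B1, d@B0}
  B6:   IN={a@B5, b@B5, c@B1, d@B0}   OUT={a@B5, b@B6, c@B1, d@B6}
  B7:   IN={a@B5, b@B6, c@B1, d@B6}   OUT={a@B5, b@B7, c@B1, d@B6}
  B8:   IN={a@B5, b@B7, c@B1, d@B6}   OUT={a@B8, b@B7, c@B1, d@B6}

Merge at B1: IN[B1] = OUT[B0] ⊔ OUT[B3] = {a@B2, b@B0, c@B1, d@B0}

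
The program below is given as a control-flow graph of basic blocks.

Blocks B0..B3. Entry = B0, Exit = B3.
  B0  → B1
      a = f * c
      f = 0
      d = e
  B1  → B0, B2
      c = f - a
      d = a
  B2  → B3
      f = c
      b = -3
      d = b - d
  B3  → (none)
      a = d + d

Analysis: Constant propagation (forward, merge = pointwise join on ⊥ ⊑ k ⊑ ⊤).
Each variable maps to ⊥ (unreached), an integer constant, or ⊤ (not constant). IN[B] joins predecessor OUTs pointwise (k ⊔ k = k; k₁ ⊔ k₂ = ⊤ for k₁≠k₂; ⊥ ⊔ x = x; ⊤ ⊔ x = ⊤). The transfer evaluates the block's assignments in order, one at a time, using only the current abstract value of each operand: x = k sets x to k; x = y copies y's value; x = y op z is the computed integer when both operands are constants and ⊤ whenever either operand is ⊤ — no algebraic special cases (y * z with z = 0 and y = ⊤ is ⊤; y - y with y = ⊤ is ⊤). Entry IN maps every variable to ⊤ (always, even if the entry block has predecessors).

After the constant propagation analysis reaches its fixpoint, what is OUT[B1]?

Per-block solution:
  B0:  IN=(all ⊤)  OUT={f:0; rest ⊤}
  B1:  IN={f:0; rest ⊤}  OUT={f:0; rest ⊤}
  B2:  IN={f:0; rest ⊤}  OUT={b:-3; rest ⊤}
  B3:  IN={b:-3; rest ⊤}  OUT={b:-3; rest ⊤}

Merge at B1: IN[B1] = OUT[B0] = {a: ⊤, b: ⊤, c: ⊤, d: ⊤, e: ⊤, f: 0}
Applying B1's transfer function to that IN value gives OUT[B1] (row B1 above).

Answer: {a: ⊤, b: ⊤, c: ⊤, d: ⊤, e: ⊤, f: 0}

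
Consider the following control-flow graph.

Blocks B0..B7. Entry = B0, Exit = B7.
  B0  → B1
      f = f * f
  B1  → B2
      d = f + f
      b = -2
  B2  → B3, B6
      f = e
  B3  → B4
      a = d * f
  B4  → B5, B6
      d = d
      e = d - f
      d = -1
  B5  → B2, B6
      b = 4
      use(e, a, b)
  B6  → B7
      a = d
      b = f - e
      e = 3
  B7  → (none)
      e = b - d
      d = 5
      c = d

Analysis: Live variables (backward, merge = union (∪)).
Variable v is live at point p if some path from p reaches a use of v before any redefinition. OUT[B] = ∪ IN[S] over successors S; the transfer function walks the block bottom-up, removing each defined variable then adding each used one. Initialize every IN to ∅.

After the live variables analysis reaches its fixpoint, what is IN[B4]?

Answer: {a, d, f}

Derivation:
Converged values:
  B0:  IN={e, f}  OUT={e, f}
  B1:  IN={e, f}  OUT={d, e}
  B2:  IN={d, e}  OUT={d, e, f}
  B3:  IN={d, f}  OUT={a, d, f}
  B4:  IN={a, d, f}  OUT={a, d, e, f}
  B5:  IN={a, d, e, f}  OUT={d, e, f}
  B6:  IN={d, e, f}  OUT={b, d}
  B7:  IN={b, d}  OUT={}

Merge at B4: OUT[B4] = IN[B5] ⊔ IN[B6] = {a, d, e, f}
Applying B4's transfer function to that OUT value gives IN[B4] (row B4 above).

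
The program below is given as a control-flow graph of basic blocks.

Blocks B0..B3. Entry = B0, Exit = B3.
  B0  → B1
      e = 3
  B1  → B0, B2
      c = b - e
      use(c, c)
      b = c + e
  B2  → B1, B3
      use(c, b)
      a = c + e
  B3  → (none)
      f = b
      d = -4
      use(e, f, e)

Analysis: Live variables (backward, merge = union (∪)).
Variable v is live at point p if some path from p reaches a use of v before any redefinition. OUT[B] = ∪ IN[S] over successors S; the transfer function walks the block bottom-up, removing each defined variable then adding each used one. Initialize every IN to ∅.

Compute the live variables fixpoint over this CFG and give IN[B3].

Per-block solution:
  B0:   IN={b}   OUT={b, e}
  B1:   IN={b, e}   OUT={b, c, e}
  B2:   IN={b, c, e}   OUT={b, e}
  B3:   IN={b, e}   OUT={}

B3 is the boundary node: OUT[B3] = {}
Applying B3's transfer function to that OUT value gives IN[B3] (row B3 above).

Answer: {b, e}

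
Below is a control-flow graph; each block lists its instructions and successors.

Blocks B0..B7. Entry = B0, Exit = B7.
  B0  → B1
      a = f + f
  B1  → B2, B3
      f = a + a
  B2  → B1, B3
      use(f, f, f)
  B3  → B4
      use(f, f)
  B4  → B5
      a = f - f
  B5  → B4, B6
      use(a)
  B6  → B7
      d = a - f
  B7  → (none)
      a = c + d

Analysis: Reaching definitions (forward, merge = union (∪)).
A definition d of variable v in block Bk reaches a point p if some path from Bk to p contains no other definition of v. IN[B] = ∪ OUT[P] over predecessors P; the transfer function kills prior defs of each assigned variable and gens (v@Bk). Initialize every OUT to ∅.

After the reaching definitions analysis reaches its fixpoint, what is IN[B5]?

Per-block solution:
  B0:  IN={}  OUT={a@B0}
  B1:  IN={a@B0, f@B1}  OUT={a@B0, f@B1}
  B2:  IN={a@B0, f@B1}  OUT={a@B0, f@B1}
  B3:  IN={a@B0, f@B1}  OUT={a@B0, f@B1}
  B4:  IN={a@B0, a@B4, f@B1}  OUT={a@B4, f@B1}
  B5:  IN={a@B4, f@B1}  OUT={a@B4, f@B1}
  B6:  IN={a@B4, f@B1}  OUT={a@B4, d@B6, f@B1}
  B7:  IN={a@B4, d@B6, f@B1}  OUT={a@B7, d@B6, f@B1}

Merge at B5: IN[B5] = OUT[B4] = {a@B4, f@B1}

Answer: {a@B4, f@B1}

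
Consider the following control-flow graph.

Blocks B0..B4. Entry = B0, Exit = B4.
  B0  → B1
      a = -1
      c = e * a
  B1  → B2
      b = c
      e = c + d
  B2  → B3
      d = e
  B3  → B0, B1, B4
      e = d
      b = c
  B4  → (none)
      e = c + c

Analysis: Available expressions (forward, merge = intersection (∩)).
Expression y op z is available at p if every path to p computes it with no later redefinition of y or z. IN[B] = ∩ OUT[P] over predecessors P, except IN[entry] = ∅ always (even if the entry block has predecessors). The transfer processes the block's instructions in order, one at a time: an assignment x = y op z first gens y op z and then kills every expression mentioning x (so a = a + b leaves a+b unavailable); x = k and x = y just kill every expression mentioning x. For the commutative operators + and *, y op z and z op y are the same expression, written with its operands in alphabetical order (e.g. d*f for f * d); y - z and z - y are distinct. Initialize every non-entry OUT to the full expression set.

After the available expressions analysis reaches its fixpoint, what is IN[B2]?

Answer: {c+d}

Trace:
Converged values:
  B0: | IN={} | OUT={a*e}
  B1: | IN={} | OUT={c+d}
  B2: | IN={c+d} | OUT={}
  B3: | IN={} | OUT={}
  B4: | IN={} | OUT={c+c}

Merge at B2: IN[B2] = OUT[B1] = {c+d}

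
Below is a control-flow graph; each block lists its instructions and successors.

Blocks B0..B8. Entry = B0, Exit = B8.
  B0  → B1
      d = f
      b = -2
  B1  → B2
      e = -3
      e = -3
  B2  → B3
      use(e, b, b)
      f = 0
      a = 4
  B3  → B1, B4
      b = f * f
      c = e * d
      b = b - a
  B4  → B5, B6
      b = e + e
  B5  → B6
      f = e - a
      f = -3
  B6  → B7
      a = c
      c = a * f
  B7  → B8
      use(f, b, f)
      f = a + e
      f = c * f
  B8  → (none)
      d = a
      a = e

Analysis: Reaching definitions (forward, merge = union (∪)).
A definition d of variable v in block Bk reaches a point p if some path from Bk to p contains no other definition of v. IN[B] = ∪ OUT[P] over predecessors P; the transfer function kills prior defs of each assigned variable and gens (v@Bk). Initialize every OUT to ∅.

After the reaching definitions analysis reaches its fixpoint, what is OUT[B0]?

Answer: {b@B0, d@B0}

Trace:
Per-block solution:
  B0:  IN={}  OUT={b@B0, d@B0}
  B1:  IN={a@B2, b@B0, b@B3, c@B3, d@B0, e@B1, f@B2}  OUT={a@B2, b@B0, b@B3, c@B3, d@B0, e@B1, f@B2}
  B2:  IN={a@B2, b@B0, b@B3, c@B3, d@B0, e@B1, f@B2}  OUT={a@B2, b@B0, b@B3, c@B3, d@B0, e@B1, f@B2}
  B3:  IN={a@B2, b@B0, b@B3, c@B3, d@B0, e@B1, f@B2}  OUT={a@B2, b@B3, c@B3, d@B0, e@B1, f@B2}
  B4:  IN={a@B2, b@B3, c@B3, d@B0, e@B1, f@B2}  OUT={a@B2, b@B4, c@B3, d@B0, e@B1, f@B2}
  B5:  IN={a@B2, b@B4, c@B3, d@B0, e@B1, f@B2}  OUT={a@B2, b@B4, c@B3, d@B0, e@B1, f@B5}
  B6:  IN={a@B2, b@B4, c@B3, d@B0, e@B1, f@B2, f@B5}  OUT={a@B6, b@B4, c@B6, d@B0, e@B1, f@B2, f@B5}
  B7:  IN={a@B6, b@B4, c@B6, d@B0, e@B1, f@B2, f@B5}  OUT={a@B6, b@B4, c@B6, d@B0, e@B1, f@B7}
  B8:  IN={a@B6, b@B4, c@B6, d@B0, e@B1, f@B7}  OUT={a@B8, b@B4, c@B6, d@B8, e@B1, f@B7}

B0 is the boundary node: IN[B0] = {}
Applying B0's transfer function to that IN value gives OUT[B0] (row B0 above).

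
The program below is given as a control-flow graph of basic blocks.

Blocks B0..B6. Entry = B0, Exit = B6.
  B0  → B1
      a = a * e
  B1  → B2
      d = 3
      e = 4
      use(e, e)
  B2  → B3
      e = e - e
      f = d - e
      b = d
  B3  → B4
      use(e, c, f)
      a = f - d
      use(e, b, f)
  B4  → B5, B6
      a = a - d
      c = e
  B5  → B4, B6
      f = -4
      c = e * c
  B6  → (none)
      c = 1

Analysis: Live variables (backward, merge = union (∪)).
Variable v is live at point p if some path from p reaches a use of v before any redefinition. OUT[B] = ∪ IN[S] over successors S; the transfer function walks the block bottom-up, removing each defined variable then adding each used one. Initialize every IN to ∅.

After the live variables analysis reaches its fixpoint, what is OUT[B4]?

Answer: {a, c, d, e}

Working:
Converged values:
  B0:  IN={a, c, e}  OUT={c}
  B1:  IN={c}  OUT={c, d, e}
  B2:  IN={c, d, e}  OUT={b, c, d, e, f}
  B3:  IN={b, c, d, e, f}  OUT={a, d, e}
  B4:  IN={a, d, e}  OUT={a, c, d, e}
  B5:  IN={a, c, d, e}  OUT={a, d, e}
  B6:  IN={}  OUT={}

Merge at B4: OUT[B4] = IN[B5] ⊔ IN[B6] = {a, c, d, e}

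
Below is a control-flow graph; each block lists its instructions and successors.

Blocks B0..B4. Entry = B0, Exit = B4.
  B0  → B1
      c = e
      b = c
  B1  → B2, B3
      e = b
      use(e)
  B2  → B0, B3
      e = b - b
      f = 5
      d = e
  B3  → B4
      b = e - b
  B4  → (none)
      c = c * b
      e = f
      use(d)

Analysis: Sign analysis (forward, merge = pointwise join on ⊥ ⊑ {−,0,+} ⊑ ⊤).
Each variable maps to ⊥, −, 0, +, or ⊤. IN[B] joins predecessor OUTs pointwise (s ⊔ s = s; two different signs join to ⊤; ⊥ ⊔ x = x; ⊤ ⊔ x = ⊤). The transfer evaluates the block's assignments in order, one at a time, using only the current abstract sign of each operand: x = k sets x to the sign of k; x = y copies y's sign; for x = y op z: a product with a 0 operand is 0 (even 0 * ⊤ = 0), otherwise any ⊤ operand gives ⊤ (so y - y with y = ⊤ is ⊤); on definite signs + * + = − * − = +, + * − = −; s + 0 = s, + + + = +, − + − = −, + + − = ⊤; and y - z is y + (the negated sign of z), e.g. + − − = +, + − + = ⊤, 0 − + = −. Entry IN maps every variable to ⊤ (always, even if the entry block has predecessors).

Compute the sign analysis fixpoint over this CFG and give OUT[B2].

Answer: {a: ⊤, b: ⊤, c: ⊤, d: ⊤, e: ⊤, f: +}

Trace:
Converged values:
  B0: | IN=(all ⊤) | OUT=(all ⊤)
  B1: | IN=(all ⊤) | OUT=(all ⊤)
  B2: | IN=(all ⊤) | OUT={f:+; rest ⊤}
  B3: | IN=(all ⊤) | OUT=(all ⊤)
  B4: | IN=(all ⊤) | OUT=(all ⊤)

Merge at B2: IN[B2] = OUT[B1] = {a: ⊤, b: ⊤, c: ⊤, d: ⊤, e: ⊤, f: ⊤}
Applying B2's transfer function to that IN value gives OUT[B2] (row B2 above).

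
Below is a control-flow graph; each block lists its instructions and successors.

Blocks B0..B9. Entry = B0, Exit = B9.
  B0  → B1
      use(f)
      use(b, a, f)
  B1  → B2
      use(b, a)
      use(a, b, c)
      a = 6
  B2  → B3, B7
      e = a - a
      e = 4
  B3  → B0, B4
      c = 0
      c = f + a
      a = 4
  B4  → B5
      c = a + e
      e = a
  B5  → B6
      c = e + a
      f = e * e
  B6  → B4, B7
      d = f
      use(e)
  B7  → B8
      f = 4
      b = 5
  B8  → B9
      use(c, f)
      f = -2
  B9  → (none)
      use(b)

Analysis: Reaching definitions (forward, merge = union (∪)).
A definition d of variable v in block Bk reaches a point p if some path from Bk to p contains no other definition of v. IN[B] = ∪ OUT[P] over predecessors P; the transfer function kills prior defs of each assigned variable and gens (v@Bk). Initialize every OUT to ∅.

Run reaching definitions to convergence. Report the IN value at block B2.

Answer: {a@B1, c@B3, e@B2}

Derivation:
Fixpoint table:
  B0:   IN={a@B3, c@B3, e@B2}   OUT={a@B3, c@B3, e@B2}
  B1:   IN={a@B3, c@B3, e@B2}   OUT={a@B1, c@B3, e@B2}
  B2:   IN={a@B1, c@B3, e@B2}   OUT={a@B1, c@B3, e@B2}
  B3:   IN={a@B1, c@B3, e@B2}   OUT={a@B3, c@B3, e@B2}
  B4:   IN={a@B3, c@B3, c@B5, d@B6, e@B2, e@B4, f@B5}   OUT={a@B3, c@B4, d@B6, e@B4, f@B5}
  B5:   IN={a@B3, c@B4, d@B6, e@B4, f@B5}   OUT={a@B3, c@B5, d@B6, e@B4, f@B5}
  B6:   IN={a@B3, c@B5, d@B6, e@B4, f@B5}   OUT={a@B3, c@B5, d@B6, e@B4, f@B5}
  B7:   IN={a@B1, a@B3, c@B3, c@B5, d@B6, e@B2, e@B4, f@B5}   OUT={a@B1, a@B3, b@B7, c@B3, c@B5, d@B6, e@B2, e@B4, f@B7}
  B8:   IN={a@B1, a@B3, b@B7, c@B3, c@B5, d@B6, e@B2, e@B4, f@B7}   OUT={a@B1, a@B3, b@B7, c@B3, c@B5, d@B6, e@B2, e@B4, f@B8}
  B9:   IN={a@B1, a@B3, b@B7, c@B3, c@B5, d@B6, e@B2, e@B4, f@B8}   OUT={a@B1, a@B3, b@B7, c@B3, c@B5, d@B6, e@B2, e@B4, f@B8}

Merge at B2: IN[B2] = OUT[B1] = {a@B1, c@B3, e@B2}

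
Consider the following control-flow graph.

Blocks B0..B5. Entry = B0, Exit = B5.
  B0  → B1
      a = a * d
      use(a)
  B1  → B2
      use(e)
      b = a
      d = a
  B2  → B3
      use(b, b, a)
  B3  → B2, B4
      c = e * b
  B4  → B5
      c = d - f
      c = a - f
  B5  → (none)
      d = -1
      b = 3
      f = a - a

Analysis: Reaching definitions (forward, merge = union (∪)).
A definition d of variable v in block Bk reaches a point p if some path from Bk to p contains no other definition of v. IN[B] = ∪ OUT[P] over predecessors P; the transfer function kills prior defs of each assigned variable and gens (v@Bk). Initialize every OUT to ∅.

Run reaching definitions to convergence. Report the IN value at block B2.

Answer: {a@B0, b@B1, c@B3, d@B1}

Derivation:
Per-block solution:
  B0: | IN={} | OUT={a@B0}
  B1: | IN={a@B0} | OUT={a@B0, b@B1, d@B1}
  B2: | IN={a@B0, b@B1, c@B3, d@B1} | OUT={a@B0, b@B1, c@B3, d@B1}
  B3: | IN={a@B0, b@B1, c@B3, d@B1} | OUT={a@B0, b@B1, c@B3, d@B1}
  B4: | IN={a@B0, b@B1, c@B3, d@B1} | OUT={a@B0, b@B1, c@B4, d@B1}
  B5: | IN={a@B0, b@B1, c@B4, d@B1} | OUT={a@B0, b@B5, c@B4, d@B5, f@B5}

Merge at B2: IN[B2] = OUT[B1] ⊔ OUT[B3] = {a@B0, b@B1, c@B3, d@B1}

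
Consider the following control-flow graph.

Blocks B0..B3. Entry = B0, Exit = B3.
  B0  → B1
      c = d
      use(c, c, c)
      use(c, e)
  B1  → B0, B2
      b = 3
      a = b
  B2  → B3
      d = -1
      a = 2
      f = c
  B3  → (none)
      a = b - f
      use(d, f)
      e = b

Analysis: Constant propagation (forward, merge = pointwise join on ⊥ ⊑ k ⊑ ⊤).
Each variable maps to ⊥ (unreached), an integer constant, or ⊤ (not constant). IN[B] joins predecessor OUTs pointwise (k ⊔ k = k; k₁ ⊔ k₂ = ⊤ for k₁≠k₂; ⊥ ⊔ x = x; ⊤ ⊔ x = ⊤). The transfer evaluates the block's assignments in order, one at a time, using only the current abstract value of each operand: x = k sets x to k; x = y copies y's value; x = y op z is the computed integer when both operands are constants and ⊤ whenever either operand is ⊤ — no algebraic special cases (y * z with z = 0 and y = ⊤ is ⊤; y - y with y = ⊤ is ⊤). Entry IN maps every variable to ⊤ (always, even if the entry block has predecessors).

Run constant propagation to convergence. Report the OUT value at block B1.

Answer: {a: 3, b: 3, c: ⊤, d: ⊤, e: ⊤, f: ⊤}

Derivation:
Per-block solution:
  B0: | IN=(all ⊤) | OUT=(all ⊤)
  B1: | IN=(all ⊤) | OUT={a:3, b:3; rest ⊤}
  B2: | IN={a:3, b:3; rest ⊤} | OUT={a:2, b:3, d:-1; rest ⊤}
  B3: | IN={a:2, b:3, d:-1; rest ⊤} | OUT={b:3, d:-1, e:3; rest ⊤}

Merge at B1: IN[B1] = OUT[B0] = {a: ⊤, b: ⊤, c: ⊤, d: ⊤, e: ⊤, f: ⊤}
Applying B1's transfer function to that IN value gives OUT[B1] (row B1 above).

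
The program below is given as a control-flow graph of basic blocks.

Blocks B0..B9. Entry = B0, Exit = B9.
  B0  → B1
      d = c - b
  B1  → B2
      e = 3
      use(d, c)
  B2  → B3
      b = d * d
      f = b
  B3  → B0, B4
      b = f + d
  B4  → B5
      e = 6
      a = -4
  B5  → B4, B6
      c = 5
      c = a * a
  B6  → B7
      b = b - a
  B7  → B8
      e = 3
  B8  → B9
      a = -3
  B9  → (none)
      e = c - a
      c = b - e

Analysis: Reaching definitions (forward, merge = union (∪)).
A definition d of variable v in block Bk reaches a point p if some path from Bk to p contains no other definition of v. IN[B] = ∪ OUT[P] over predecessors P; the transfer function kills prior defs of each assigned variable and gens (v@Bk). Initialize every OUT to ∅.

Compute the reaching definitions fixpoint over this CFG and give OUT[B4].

Fixpoint table:
  B0:  IN={b@B3, d@B0, e@B1, f@B2}  OUT={b@B3, d@B0, e@B1, f@B2}
  B1:  IN={b@B3, d@B0, e@B1, f@B2}  OUT={b@B3, d@B0, e@B1, f@B2}
  B2:  IN={b@B3, d@B0, e@B1, f@B2}  OUT={b@B2, d@B0, e@B1, f@B2}
  B3:  IN={b@B2, d@B0, e@B1, f@B2}  OUT={b@B3, d@B0, e@B1, f@B2}
  B4:  IN={a@B4, b@B3, c@B5, d@B0, e@B1, e@B4, f@B2}  OUT={a@B4, b@B3, c@B5, d@B0, e@B4, f@B2}
  B5:  IN={a@B4, b@B3, c@B5, d@B0, e@B4, f@B2}  OUT={a@B4, b@B3, c@B5, d@B0, e@B4, f@B2}
  B6:  IN={a@B4, b@B3, c@B5, d@B0, e@B4, f@B2}  OUT={a@B4, b@B6, c@B5, d@B0, e@B4, f@B2}
  B7:  IN={a@B4, b@B6, c@B5, d@B0, e@B4, f@B2}  OUT={a@B4, b@B6, c@B5, d@B0, e@B7, f@B2}
  B8:  IN={a@B4, b@B6, c@B5, d@B0, e@B7, f@B2}  OUT={a@B8, b@B6, c@B5, d@B0, e@B7, f@B2}
  B9:  IN={a@B8, b@B6, c@B5, d@B0, e@B7, f@B2}  OUT={a@B8, b@B6, c@B9, d@B0, e@B9, f@B2}

Merge at B4: IN[B4] = OUT[B3] ⊔ OUT[B5] = {a@B4, b@B3, c@B5, d@B0, e@B1, e@B4, f@B2}
Applying B4's transfer function to that IN value gives OUT[B4] (row B4 above).

Answer: {a@B4, b@B3, c@B5, d@B0, e@B4, f@B2}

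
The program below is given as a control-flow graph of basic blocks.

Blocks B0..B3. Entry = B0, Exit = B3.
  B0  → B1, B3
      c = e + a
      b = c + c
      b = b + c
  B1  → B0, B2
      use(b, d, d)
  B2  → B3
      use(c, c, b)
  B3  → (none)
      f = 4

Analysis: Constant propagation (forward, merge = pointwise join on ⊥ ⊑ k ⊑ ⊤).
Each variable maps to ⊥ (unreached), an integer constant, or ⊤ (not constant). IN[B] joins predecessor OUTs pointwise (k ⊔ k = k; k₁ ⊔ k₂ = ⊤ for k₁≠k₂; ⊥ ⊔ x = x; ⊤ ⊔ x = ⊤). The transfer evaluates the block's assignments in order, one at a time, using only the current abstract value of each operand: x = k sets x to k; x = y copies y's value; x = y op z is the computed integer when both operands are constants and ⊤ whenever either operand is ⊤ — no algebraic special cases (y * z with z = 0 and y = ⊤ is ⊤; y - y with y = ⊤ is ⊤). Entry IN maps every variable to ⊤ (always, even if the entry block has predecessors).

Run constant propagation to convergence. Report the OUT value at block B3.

Per-block solution:
  B0:   IN=(all ⊤)   OUT=(all ⊤)
  B1:   IN=(all ⊤)   OUT=(all ⊤)
  B2:   IN=(all ⊤)   OUT=(all ⊤)
  B3:   IN=(all ⊤)   OUT={f:4; rest ⊤}

Merge at B3: IN[B3] = OUT[B0] ⊔ OUT[B2] = {a: ⊤, b: ⊤, c: ⊤, d: ⊤, e: ⊤, f: ⊤}
Applying B3's transfer function to that IN value gives OUT[B3] (row B3 above).

Answer: {a: ⊤, b: ⊤, c: ⊤, d: ⊤, e: ⊤, f: 4}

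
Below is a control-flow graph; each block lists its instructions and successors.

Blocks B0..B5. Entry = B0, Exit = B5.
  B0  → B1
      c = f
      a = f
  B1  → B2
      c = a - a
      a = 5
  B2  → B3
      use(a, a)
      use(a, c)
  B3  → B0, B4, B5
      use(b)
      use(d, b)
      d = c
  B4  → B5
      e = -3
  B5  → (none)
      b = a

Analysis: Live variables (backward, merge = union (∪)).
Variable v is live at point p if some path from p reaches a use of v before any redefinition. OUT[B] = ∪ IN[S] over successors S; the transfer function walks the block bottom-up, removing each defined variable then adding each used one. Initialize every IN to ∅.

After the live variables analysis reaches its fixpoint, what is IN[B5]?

Answer: {a}

Trace:
Converged values:
  B0: | IN={b, d, f} | OUT={a, b, d, f}
  B1: | IN={a, b, d, f} | OUT={a, b, c, d, f}
  B2: | IN={a, b, c, d, f} | OUT={a, b, c, d, f}
  B3: | IN={a, b, c, d, f} | OUT={a, b, d, f}
  B4: | IN={a} | OUT={a}
  B5: | IN={a} | OUT={}

B5 is the boundary node: OUT[B5] = {}
Applying B5's transfer function to that OUT value gives IN[B5] (row B5 above).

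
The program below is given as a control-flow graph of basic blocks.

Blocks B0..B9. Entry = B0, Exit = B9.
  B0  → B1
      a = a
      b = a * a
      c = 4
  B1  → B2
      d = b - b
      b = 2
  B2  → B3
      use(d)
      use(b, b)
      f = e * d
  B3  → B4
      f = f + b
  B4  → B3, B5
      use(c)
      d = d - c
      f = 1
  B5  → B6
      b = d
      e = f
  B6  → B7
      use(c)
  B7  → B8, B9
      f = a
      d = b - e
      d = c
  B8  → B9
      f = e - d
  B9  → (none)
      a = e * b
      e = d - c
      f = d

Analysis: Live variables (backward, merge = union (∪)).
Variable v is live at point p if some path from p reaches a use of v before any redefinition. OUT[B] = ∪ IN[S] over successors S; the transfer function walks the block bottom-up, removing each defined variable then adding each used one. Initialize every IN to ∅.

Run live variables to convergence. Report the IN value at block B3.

Answer: {a, b, c, d, f}

Working:
Converged values:
  B0:  IN={a, e}  OUT={a, b, c, e}
  B1:  IN={a, b, c, e}  OUT={a, b, c, d, e}
  B2:  IN={a, b, c, d, e}  OUT={a, b, c, d, f}
  B3:  IN={a, b, c, d, f}  OUT={a, b, c, d}
  B4:  IN={a, b, c, d}  OUT={a, b, c, d, f}
  B5:  IN={a, c, d, f}  OUT={a, b, c, e}
  B6:  IN={a, b, c, e}  OUT={a, b, c, e}
  B7:  IN={a, b, c, e}  OUT={b, c, d, e}
  B8:  IN={b, c, d, e}  OUT={b, c, d, e}
  B9:  IN={b, c, d, e}  OUT={}

Merge at B3: OUT[B3] = IN[B4] = {a, b, c, d}
Applying B3's transfer function to that OUT value gives IN[B3] (row B3 above).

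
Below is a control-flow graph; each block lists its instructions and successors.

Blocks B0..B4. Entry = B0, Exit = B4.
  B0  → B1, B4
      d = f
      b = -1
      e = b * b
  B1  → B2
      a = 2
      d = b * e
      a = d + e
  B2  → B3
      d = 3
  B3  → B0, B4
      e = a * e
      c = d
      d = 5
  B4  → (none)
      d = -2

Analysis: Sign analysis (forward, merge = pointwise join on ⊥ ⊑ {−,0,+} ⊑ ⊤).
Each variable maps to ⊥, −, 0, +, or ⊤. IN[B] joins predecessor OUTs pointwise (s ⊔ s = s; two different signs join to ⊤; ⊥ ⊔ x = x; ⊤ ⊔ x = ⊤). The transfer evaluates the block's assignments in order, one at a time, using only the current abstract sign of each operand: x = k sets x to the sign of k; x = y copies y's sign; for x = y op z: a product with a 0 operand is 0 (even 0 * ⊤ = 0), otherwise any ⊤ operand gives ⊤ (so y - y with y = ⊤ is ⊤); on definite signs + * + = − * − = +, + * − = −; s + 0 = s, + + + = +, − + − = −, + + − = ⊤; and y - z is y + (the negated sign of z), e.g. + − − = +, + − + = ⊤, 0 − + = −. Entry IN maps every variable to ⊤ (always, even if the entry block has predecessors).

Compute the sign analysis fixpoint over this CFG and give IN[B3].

Converged values:
  B0:  IN=(all ⊤)  OUT={b:-, e:+; rest ⊤}
  B1:  IN={b:-, e:+; rest ⊤}  OUT={b:-, d:-, e:+; rest ⊤}
  B2:  IN={b:-, d:-, e:+; rest ⊤}  OUT={b:-, d:+, e:+; rest ⊤}
  B3:  IN={b:-, d:+, e:+; rest ⊤}  OUT={b:-, c:+, d:+; rest ⊤}
  B4:  IN={b:-; rest ⊤}  OUT={b:-, d:-; rest ⊤}

Merge at B3: IN[B3] = OUT[B2] = {a: ⊤, b: -, c: ⊤, d: +, e: +, f: ⊤}

Answer: {a: ⊤, b: -, c: ⊤, d: +, e: +, f: ⊤}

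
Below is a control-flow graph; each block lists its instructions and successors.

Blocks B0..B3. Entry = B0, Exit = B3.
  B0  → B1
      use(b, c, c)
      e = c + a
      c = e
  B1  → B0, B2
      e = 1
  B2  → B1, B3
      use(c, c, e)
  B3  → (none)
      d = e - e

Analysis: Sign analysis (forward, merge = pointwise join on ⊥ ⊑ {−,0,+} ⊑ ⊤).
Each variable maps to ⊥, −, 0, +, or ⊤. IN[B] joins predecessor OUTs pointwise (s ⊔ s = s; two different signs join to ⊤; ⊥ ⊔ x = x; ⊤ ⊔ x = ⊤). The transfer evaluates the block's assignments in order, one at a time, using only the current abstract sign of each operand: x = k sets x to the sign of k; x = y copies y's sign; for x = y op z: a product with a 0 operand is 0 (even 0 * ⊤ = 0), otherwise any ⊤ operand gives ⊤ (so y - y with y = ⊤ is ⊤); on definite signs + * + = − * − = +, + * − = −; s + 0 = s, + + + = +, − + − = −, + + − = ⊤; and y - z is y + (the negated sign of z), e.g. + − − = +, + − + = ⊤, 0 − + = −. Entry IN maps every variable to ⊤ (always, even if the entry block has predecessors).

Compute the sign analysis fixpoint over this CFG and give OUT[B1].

Converged values:
  B0:  IN=(all ⊤)  OUT=(all ⊤)
  B1:  IN=(all ⊤)  OUT={e:+; rest ⊤}
  B2:  IN={e:+; rest ⊤}  OUT={e:+; rest ⊤}
  B3:  IN={e:+; rest ⊤}  OUT={e:+; rest ⊤}

Merge at B1: IN[B1] = OUT[B0] ⊔ OUT[B2] = {a: ⊤, b: ⊤, c: ⊤, d: ⊤, e: ⊤, f: ⊤}
Applying B1's transfer function to that IN value gives OUT[B1] (row B1 above).

Answer: {a: ⊤, b: ⊤, c: ⊤, d: ⊤, e: +, f: ⊤}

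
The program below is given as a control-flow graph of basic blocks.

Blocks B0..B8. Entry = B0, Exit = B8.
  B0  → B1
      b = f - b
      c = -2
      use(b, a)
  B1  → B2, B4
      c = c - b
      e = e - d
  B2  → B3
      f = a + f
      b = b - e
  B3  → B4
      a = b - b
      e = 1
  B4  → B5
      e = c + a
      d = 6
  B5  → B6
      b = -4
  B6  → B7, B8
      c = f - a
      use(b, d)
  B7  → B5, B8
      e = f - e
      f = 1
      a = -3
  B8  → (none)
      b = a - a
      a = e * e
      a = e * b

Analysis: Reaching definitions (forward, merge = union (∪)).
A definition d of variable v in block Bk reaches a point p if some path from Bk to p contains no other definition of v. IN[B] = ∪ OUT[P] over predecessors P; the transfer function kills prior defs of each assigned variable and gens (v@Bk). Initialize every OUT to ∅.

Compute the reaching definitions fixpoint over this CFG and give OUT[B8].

Fixpoint table:
  B0:   IN={}   OUT={b@B0, c@B0}
  B1:   IN={b@B0, c@B0}   OUT={b@B0, c@B1, e@B1}
  B2:   IN={b@B0, c@B1, e@B1}   OUT={b@B2, c@B1, e@B1, f@B2}
  B3:   IN={b@B2, c@B1, e@B1, f@B2}   OUT={a@B3, b@B2, c@B1, e@B3, f@B2}
  B4:   IN={a@B3, b@B0, b@B2, c@B1, e@B1, e@B3, f@B2}   OUT={a@B3, b@B0, b@B2, c@B1, d@B4, e@B4, f@B2}
  B5:   IN={a@B3, a@B7, b@B0, b@B2, b@B5, c@B1, c@B6, d@B4, e@B4, e@B7, f@B2, f@B7}   OUT={a@B3, a@B7, b@B5, c@B1, c@B6, d@B4, e@B4, e@B7, f@B2, f@B7}
  B6:   IN={a@B3, a@B7, b@B5, c@B1, c@B6, d@B4, e@B4, e@B7, f@B2, f@B7}   OUT={a@B3, a@B7, b@B5, c@B6, d@B4, e@B4, e@B7, f@B2, f@B7}
  B7:   IN={a@B3, a@B7, b@B5, c@B6, d@B4, e@B4, e@B7, f@B2, f@B7}   OUT={a@B7, b@B5, c@B6, d@B4, e@B7, f@B7}
  B8:   IN={a@B3, a@B7, b@B5, c@B6, d@B4, e@B4, e@B7, f@B2, f@B7}   OUT={a@B8, b@B8, c@B6, d@B4, e@B4, e@B7, f@B2, f@B7}

Merge at B8: IN[B8] = OUT[B6] ⊔ OUT[B7] = {a@B3, a@B7, b@B5, c@B6, d@B4, e@B4, e@B7, f@B2, f@B7}
Applying B8's transfer function to that IN value gives OUT[B8] (row B8 above).

Answer: {a@B8, b@B8, c@B6, d@B4, e@B4, e@B7, f@B2, f@B7}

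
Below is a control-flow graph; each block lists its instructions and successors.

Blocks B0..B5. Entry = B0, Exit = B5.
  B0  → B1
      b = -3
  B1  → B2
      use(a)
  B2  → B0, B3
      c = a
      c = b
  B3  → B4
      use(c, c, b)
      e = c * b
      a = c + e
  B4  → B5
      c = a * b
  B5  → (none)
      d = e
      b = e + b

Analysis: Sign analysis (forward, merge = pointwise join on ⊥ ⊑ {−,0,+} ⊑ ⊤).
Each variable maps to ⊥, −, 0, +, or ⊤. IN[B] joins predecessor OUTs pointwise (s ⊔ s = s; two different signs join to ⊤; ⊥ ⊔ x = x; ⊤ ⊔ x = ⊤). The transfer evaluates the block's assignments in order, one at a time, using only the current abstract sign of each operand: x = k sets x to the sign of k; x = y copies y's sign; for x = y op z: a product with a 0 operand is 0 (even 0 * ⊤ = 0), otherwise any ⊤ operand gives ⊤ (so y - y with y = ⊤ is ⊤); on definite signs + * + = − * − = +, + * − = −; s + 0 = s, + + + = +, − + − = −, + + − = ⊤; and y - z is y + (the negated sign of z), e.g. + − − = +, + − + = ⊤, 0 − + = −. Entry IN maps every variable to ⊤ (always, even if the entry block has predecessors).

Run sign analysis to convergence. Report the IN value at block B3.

Fixpoint table:
  B0:  IN=(all ⊤)  OUT={b:-; rest ⊤}
  B1:  IN={b:-; rest ⊤}  OUT={b:-; rest ⊤}
  B2:  IN={b:-; rest ⊤}  OUT={b:-, c:-; rest ⊤}
  B3:  IN={b:-, c:-; rest ⊤}  OUT={b:-, c:-, e:+; rest ⊤}
  B4:  IN={b:-, c:-, e:+; rest ⊤}  OUT={b:-, e:+; rest ⊤}
  B5:  IN={b:-, e:+; rest ⊤}  OUT={d:+, e:+; rest ⊤}

Merge at B3: IN[B3] = OUT[B2] = {a: ⊤, b: -, c: -, d: ⊤, e: ⊤, f: ⊤}

Answer: {a: ⊤, b: -, c: -, d: ⊤, e: ⊤, f: ⊤}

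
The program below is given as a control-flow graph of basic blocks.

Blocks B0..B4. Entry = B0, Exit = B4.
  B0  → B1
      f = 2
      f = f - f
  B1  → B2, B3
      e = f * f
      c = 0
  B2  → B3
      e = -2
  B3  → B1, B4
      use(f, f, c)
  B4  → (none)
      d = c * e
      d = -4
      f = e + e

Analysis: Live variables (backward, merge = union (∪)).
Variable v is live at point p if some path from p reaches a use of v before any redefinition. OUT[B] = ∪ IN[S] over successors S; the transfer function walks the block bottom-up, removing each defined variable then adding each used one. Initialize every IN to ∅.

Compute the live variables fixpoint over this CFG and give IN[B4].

Converged values:
  B0: | IN={} | OUT={f}
  B1: | IN={f} | OUT={c, e, f}
  B2: | IN={c, f} | OUT={c, e, f}
  B3: | IN={c, e, f} | OUT={c, e, f}
  B4: | IN={c, e} | OUT={}

B4 is the boundary node: OUT[B4] = {}
Applying B4's transfer function to that OUT value gives IN[B4] (row B4 above).

Answer: {c, e}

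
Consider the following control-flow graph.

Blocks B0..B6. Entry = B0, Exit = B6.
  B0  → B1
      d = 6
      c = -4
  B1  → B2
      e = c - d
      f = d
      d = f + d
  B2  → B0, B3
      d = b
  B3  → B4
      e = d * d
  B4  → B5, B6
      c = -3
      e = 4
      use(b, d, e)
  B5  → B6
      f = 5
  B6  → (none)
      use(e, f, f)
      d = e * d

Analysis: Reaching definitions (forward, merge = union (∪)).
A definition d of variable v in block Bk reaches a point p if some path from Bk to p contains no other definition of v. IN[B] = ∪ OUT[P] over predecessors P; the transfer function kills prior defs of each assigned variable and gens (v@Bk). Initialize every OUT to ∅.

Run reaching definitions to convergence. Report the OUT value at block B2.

Answer: {c@B0, d@B2, e@B1, f@B1}

Trace:
Per-block solution:
  B0:  IN={c@B0, d@B2, e@B1, f@B1}  OUT={c@B0, d@B0, e@B1, f@B1}
  B1:  IN={c@B0, d@B0, e@B1, f@B1}  OUT={c@B0, d@B1, e@B1, f@B1}
  B2:  IN={c@B0, d@B1, e@B1, f@B1}  OUT={c@B0, d@B2, e@B1, f@B1}
  B3:  IN={c@B0, d@B2, e@B1, f@B1}  OUT={c@B0, d@B2, e@B3, f@B1}
  B4:  IN={c@B0, d@B2, e@B3, f@B1}  OUT={c@B4, d@B2, e@B4, f@B1}
  B5:  IN={c@B4, d@B2, e@B4, f@B1}  OUT={c@B4, d@B2, e@B4, f@B5}
  B6:  IN={c@B4, d@B2, e@B4, f@B1, f@B5}  OUT={c@B4, d@B6, e@B4, f@B1, f@B5}

Merge at B2: IN[B2] = OUT[B1] = {c@B0, d@B1, e@B1, f@B1}
Applying B2's transfer function to that IN value gives OUT[B2] (row B2 above).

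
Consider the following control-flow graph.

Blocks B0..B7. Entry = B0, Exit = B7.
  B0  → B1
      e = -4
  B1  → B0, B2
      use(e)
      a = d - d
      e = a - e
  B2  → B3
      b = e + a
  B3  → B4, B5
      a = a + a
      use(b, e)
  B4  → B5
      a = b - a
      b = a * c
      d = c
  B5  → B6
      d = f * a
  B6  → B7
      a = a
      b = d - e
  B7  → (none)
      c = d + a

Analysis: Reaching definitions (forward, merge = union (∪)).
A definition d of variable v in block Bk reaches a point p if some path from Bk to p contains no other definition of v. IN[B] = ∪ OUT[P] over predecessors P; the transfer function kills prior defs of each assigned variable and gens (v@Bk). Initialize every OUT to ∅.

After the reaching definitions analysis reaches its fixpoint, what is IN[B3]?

Answer: {a@B1, b@B2, e@B1}

Trace:
Fixpoint table:
  B0:   IN={a@B1, e@B1}   OUT={a@B1, e@B0}
  B1:   IN={a@B1, e@B0}   OUT={a@B1, e@B1}
  B2:   IN={a@B1, e@B1}   OUT={a@B1, b@B2, e@B1}
  B3:   IN={a@B1, b@B2, e@B1}   OUT={a@B3, b@B2, e@B1}
  B4:   IN={a@B3, b@B2, e@B1}   OUT={a@B4, b@B4, d@B4, e@B1}
  B5:   IN={a@B3, a@B4, b@B2, b@B4, d@B4, e@B1}   OUT={a@B3, a@B4, b@B2, b@B4, d@B5, e@B1}
  B6:   IN={a@B3, a@B4, b@B2, b@B4, d@B5, e@B1}   OUT={a@B6, b@B6, d@B5, e@B1}
  B7:   IN={a@B6, b@B6, d@B5, e@B1}   OUT={a@B6, b@B6, c@B7, d@B5, e@B1}

Merge at B3: IN[B3] = OUT[B2] = {a@B1, b@B2, e@B1}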